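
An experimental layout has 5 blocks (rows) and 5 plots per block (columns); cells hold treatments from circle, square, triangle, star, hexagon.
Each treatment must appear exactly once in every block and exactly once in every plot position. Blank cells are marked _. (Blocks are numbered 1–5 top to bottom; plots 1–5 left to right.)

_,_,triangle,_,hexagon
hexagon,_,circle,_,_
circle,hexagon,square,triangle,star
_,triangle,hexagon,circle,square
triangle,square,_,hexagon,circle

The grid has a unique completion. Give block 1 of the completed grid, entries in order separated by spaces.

Block 2, plot 2: block 2 has {circle, hexagon} and plot 2 has {square, triangle, hexagon}, leaving only star.
Block 1, plot 2: block 1 has {triangle, hexagon} and plot 2 has {square, triangle, star, hexagon}, leaving only circle.
Block 2, plot 4: block 2 has {circle, star, hexagon} and plot 4 has {circle, triangle, hexagon}, leaving only square.
Block 1, plot 4: block 1 has {circle, triangle, hexagon} and plot 4 has {circle, square, triangle, hexagon}, leaving only star.
Block 1, plot 1: block 1 has {circle, triangle, star, hexagon} and plot 1 has {circle, triangle, hexagon}, leaving only square.
So block 1 reads: square circle triangle star hexagon.

square circle triangle star hexagon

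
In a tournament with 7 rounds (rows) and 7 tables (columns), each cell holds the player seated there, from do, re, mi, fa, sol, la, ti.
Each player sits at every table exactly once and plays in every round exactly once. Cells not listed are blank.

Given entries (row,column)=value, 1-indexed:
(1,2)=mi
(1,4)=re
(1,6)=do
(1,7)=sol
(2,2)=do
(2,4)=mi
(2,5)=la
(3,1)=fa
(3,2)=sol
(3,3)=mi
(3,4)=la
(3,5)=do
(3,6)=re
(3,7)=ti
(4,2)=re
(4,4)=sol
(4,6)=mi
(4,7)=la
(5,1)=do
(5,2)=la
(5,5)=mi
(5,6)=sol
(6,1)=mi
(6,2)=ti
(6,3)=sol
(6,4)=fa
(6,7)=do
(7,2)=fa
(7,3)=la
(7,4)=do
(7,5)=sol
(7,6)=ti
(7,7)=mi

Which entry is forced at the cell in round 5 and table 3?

Round 2, table 6: round 2 has {do, mi, la} and table 6 has {do, re, mi, sol, ti}, leaving only fa.
Round 2, table 7: round 2 has {do, mi, fa, la} and table 7 has {do, mi, sol, la, ti}, leaving only re.
Round 2, table 3: round 2 has {do, re, mi, fa, la} and table 3 has {mi, sol, la}, leaving only ti.
Round 1, table 3: round 1 has {do, re, mi, sol} and table 3 has {mi, sol, la, ti}, leaving only fa.
Round 5 already has {do, mi, sol, la} and table 3 already has {mi, fa, sol, la, ti}, so round 5, table 3 must be re.

re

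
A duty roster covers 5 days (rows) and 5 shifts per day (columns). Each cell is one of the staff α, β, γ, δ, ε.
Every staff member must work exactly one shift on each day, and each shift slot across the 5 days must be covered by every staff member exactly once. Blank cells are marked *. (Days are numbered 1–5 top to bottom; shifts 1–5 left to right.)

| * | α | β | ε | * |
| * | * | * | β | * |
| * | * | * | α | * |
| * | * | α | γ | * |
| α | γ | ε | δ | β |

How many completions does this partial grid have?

5

Day 1, shift 1: eliminating its day and shift leaves {γ, δ}.
Day 1, shift 5: eliminating its day and shift leaves {γ, δ}.
Day 2, shift 1: eliminating its day and shift leaves {γ, δ, ε}.
Day 2, shift 2: eliminating its day and shift leaves {δ, ε}.
Day 2, shift 3: eliminating its day and shift leaves {γ, δ}.
Day 2, shift 5: eliminating its day and shift leaves {α, γ, δ, ε}.
Day 3, shift 1: eliminating its day and shift leaves {β, γ, δ, ε}.
Day 3, shift 2: eliminating its day and shift leaves {β, δ, ε}.
Day 3, shift 3: eliminating its day and shift leaves {γ, δ}.
Day 3, shift 5: eliminating its day and shift leaves {γ, δ, ε}.
Day 4, shift 1: eliminating its day and shift leaves {β, δ, ε}.
Day 4, shift 2: eliminating its day and shift leaves {β, δ, ε}.
Day 4, shift 5: eliminating its day and shift leaves {δ, ε}.
Enumerating the assignments across these blanks that avoid any day or shift repeat gives 5 completions.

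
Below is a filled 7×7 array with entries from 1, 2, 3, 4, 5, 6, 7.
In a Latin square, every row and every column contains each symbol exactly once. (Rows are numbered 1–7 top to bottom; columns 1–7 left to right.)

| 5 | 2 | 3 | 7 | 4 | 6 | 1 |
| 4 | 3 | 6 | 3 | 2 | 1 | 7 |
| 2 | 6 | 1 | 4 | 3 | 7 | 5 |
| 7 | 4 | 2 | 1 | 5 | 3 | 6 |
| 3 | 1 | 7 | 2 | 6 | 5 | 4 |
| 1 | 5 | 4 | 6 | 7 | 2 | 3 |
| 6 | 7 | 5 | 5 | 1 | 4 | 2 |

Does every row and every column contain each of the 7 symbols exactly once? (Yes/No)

No

Row 7 contains 5 twice (at columns 3 and 4); row 2 is also not a permutation.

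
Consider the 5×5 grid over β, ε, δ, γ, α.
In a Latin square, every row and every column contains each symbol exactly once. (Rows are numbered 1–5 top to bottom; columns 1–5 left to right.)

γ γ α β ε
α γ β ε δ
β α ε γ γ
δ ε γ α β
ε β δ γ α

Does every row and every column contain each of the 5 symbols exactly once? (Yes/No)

No

Row 3 contains γ twice (at columns 4 and 5); row 1 is also not a permutation.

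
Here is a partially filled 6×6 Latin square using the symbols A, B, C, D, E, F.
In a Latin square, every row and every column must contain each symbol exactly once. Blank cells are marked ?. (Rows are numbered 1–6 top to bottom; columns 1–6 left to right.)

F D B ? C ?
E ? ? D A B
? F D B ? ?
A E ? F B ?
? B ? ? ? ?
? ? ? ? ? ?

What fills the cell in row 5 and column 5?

Row 2, column 2: row 2 has {A, B, D, E} and column 2 has {B, D, E, F}, leaving only C.
Row 2, column 3: row 2 has {A, B, C, D, E} and column 3 has {B, D}, leaving only F.
Row 3, column 1: row 3 has {B, D, F} and column 1 has {A, E, F}, leaving only C.
Row 3, column 5: row 3 has {B, C, D, F} and column 5 has {A, B, C}, leaving only E.
Row 3, column 6: row 3 has {B, C, D, E, F} and column 6 has {B}, leaving only A.
Row 1, column 6: row 1 has {B, C, D, F} and column 6 has {A, B}, leaving only E.
Row 1, column 4: row 1 has {B, C, D, E, F} and column 4 has {B, D, F}, leaving only A.
Row 4, column 3: row 4 has {A, B, E, F} and column 3 has {B, D, F}, leaving only C.
Row 4, column 6: row 4 has {A, B, C, E, F} and column 6 has {A, B, E}, leaving only D.
Row 5, column 1: row 5 has {B} and column 1 has {A, C, E, F}, leaving only D.
Row 5 already has {B, D} and column 5 already has {A, B, C, E}, so row 5, column 5 must be F.

F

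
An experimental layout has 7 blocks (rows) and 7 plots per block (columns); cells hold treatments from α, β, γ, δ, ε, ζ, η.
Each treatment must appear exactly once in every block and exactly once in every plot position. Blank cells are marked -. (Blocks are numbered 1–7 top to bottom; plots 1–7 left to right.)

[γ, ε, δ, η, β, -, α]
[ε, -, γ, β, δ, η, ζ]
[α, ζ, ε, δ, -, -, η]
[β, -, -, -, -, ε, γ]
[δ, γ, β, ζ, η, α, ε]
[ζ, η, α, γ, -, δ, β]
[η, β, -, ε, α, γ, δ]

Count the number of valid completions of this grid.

1

Block 1, plot 6: eliminating its block and plot leaves {ζ}.
Block 2, plot 2: eliminating its block and plot leaves {α}.
Block 3, plot 5: eliminating its block and plot leaves {γ}.
Block 3, plot 6: eliminating its block and plot leaves {β}.
Block 4, plot 2: eliminating its block and plot leaves {α, δ}.
Block 4, plot 3: eliminating its block and plot leaves {ζ, η}.
Block 4, plot 4: eliminating its block and plot leaves {α}.
Block 4, plot 5: eliminating its block and plot leaves {ζ}.
Block 6, plot 5: eliminating its block and plot leaves {ε}.
Block 7, plot 3: eliminating its block and plot leaves {ζ}.
Only one assignment across all blanks avoids any block or plot repeat, giving 1 completion.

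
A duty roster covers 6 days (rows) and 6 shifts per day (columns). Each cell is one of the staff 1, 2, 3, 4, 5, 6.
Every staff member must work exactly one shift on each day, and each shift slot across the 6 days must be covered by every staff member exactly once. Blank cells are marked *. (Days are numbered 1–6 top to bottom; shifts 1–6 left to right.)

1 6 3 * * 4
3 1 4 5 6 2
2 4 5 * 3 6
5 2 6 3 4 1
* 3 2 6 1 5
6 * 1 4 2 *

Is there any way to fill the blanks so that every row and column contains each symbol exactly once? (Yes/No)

Yes

No day or shift among the givens repeats a symbol, and propagating forced cells runs into no contradiction.
One valid completion exists (for instance, 1 6 3 2 5 4 / 3 1 4 5 6 2 / 2 4 5 1 3 6 / 5 2 6 3 4 1 / 4 3 2 6 1 5 / 6 5 1 4 2 3).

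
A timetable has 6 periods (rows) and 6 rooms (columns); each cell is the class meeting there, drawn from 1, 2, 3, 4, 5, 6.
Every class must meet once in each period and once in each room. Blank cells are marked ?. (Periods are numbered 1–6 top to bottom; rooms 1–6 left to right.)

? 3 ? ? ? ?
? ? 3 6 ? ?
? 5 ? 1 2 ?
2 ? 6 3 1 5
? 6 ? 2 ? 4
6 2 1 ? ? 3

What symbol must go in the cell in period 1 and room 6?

1

Period 3, room 3: period 3 has {1, 2, 5} and room 3 has {1, 3, 6}, leaving only 4.
Period 3, room 1: period 3 has {1, 2, 4, 5} and room 1 has {2, 6}, leaving only 3.
Period 3, room 6: period 3 has {1, 2, 3, 4, 5} and room 6 has {3, 4, 5}, leaving only 6.
Period 4, room 2: period 4 has {1, 2, 3, 5, 6} and room 2 has {2, 3, 5, 6}, leaving only 4.
Period 2, room 2: period 2 has {3, 6} and room 2 has {2, 3, 4, 5, 6}, leaving only 1.
Period 2, room 6: period 2 has {1, 3, 6} and room 6 has {3, 4, 5, 6}, leaving only 2.
Period 1 already has {3} and room 6 already has {2, 3, 4, 5, 6}, so period 1, room 6 must be 1.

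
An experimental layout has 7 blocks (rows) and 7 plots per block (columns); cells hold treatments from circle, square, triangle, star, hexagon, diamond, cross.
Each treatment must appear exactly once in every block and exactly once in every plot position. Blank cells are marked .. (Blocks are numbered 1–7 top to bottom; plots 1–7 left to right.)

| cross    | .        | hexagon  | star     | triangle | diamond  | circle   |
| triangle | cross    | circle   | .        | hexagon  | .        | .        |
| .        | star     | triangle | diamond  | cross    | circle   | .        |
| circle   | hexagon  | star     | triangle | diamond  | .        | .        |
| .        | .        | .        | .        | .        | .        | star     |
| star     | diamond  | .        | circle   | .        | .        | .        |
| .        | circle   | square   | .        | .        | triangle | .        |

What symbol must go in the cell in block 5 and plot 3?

diamond

Block 1, plot 2: block 1 has {circle, triangle, star, hexagon, diamond, cross} and plot 2 has {circle, star, hexagon, diamond, cross}, leaving only square.
Block 2, plot 4: block 2 has {circle, triangle, hexagon, cross} and plot 4 has {circle, triangle, star, diamond}, leaving only square.
Block 2, plot 6: block 2 has {circle, square, triangle, hexagon, cross} and plot 6 has {circle, triangle, diamond}, leaving only star.
Block 2, plot 7: block 2 has {circle, square, triangle, star, hexagon, cross} and plot 7 has {circle, star}, leaving only diamond.
Block 5, plot 2: block 5 has {star} and plot 2 has {circle, square, star, hexagon, diamond, cross}, leaving only triangle.
Block 6, plot 3: block 6 has {circle, star, diamond} and plot 3 has {circle, square, triangle, star, hexagon}, leaving only cross.
Block 5 already has {triangle, star} and plot 3 already has {circle, square, triangle, star, hexagon, cross}, so block 5, plot 3 must be diamond.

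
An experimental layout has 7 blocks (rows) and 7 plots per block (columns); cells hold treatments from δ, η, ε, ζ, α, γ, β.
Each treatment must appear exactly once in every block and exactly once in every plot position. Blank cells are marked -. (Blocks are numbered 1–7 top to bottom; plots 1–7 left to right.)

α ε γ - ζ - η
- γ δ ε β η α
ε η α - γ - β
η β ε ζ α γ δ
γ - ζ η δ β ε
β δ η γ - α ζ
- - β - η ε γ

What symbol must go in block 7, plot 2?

ζ

Block 1, plot 6: block 1 has {η, ε, ζ, α, γ} and plot 6 has {η, ε, α, γ, β}, leaving only δ.
Block 1, plot 4: block 1 has {δ, η, ε, ζ, α, γ} and plot 4 has {η, ε, ζ, γ}, leaving only β.
Block 2, plot 1: block 2 has {δ, η, ε, α, γ, β} and plot 1 has {η, ε, α, γ, β}, leaving only ζ.
Block 3, plot 4: block 3 has {η, ε, α, γ, β} and plot 4 has {η, ε, ζ, γ, β}, leaving only δ.
Block 3, plot 6: block 3 has {δ, η, ε, α, γ, β} and plot 6 has {δ, η, ε, α, γ, β}, leaving only ζ.
Block 5, plot 2: block 5 has {δ, η, ε, ζ, γ, β} and plot 2 has {δ, η, ε, γ, β}, leaving only α.
Block 7 already has {η, ε, γ, β} and plot 2 already has {δ, η, ε, α, γ, β}, so block 7, plot 2 must be ζ.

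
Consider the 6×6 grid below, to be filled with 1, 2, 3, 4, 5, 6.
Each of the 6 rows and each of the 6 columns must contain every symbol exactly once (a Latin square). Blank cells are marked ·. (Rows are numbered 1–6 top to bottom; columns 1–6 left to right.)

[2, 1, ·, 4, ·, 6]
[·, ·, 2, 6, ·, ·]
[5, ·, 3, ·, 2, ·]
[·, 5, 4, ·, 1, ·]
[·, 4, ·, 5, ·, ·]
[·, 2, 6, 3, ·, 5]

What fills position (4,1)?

Row 1, column 3: row 1 has {1, 2, 4, 6} and column 3 has {2, 3, 4, 6}, leaving only 5.
Row 1, column 5: row 1 has {1, 2, 4, 5, 6} and column 5 has {1, 2}, leaving only 3.
Row 2, column 2: row 2 has {2, 6} and column 2 has {1, 2, 4, 5}, leaving only 3.
Row 3, column 2: row 3 has {2, 3, 5} and column 2 has {1, 2, 3, 4, 5}, leaving only 6.
Row 3, column 4: row 3 has {2, 3, 5, 6} and column 4 has {3, 4, 5, 6}, leaving only 1.
Row 3, column 6: row 3 has {1, 2, 3, 5, 6} and column 6 has {5, 6}, leaving only 4.
Row 2, column 6: row 2 has {2, 3, 6} and column 6 has {4, 5, 6}, leaving only 1.
Row 2, column 1: row 2 has {1, 2, 3, 6} and column 1 has {2, 5}, leaving only 4.
Row 2, column 5: row 2 has {1, 2, 3, 4, 6} and column 5 has {1, 2, 3}, leaving only 5.
Row 4, column 4: row 4 has {1, 4, 5} and column 4 has {1, 3, 4, 5, 6}, leaving only 2.
Row 4, column 6: row 4 has {1, 2, 4, 5} and column 6 has {1, 4, 5, 6}, leaving only 3.
Row 4 already has {1, 2, 3, 4, 5} and column 1 already has {2, 4, 5}, so row 4, column 1 must be 6.

6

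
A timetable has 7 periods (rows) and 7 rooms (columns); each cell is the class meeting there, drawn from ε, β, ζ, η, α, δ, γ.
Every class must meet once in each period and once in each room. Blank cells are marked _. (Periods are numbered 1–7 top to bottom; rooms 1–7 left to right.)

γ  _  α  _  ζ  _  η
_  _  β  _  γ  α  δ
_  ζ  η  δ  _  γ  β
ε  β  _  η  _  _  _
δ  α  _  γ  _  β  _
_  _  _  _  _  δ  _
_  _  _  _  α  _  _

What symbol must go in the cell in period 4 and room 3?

γ

Period 1, room 6: period 1 has {ζ, η, α, γ} and room 6 has {β, α, δ, γ}, leaving only ε.
Period 1, room 2: period 1 has {ε, ζ, η, α, γ} and room 2 has {β, ζ, α}, leaving only δ.
Period 1, room 4: period 1 has {ε, ζ, η, α, δ, γ} and room 4 has {η, δ, γ}, leaving only β.
Period 3, room 1: period 3 has {β, ζ, η, δ, γ} and room 1 has {ε, δ, γ}, leaving only α.
Period 3, room 5: period 3 has {β, ζ, η, α, δ, γ} and room 5 has {ζ, α, γ}, leaving only ε.
Period 4, room 5: period 4 has {ε, β, η} and room 5 has {ε, ζ, α, γ}, leaving only δ.
Period 4, room 6: period 4 has {ε, β, η, δ} and room 6 has {ε, β, α, δ, γ}, leaving only ζ.
Period 4 already has {ε, β, ζ, η, δ} and room 3 already has {β, η, α}, so period 4, room 3 must be γ.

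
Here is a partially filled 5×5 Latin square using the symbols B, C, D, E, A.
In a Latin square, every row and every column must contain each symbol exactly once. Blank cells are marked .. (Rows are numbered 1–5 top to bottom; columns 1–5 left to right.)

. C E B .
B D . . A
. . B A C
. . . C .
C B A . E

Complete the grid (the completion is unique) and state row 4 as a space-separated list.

E A D C B

Row 4, column 3: row 4 has {C} and column 3 has {B, E, A}, leaving only D.
Row 4, column 5: row 4 has {C, D} and column 5 has {C, E, A}, leaving only B.
Row 1, column 5: row 1 has {B, C, E} and column 5 has {B, C, E, A}, leaving only D.
Row 1, column 1: row 1 has {B, C, D, E} and column 1 has {B, C}, leaving only A.
Row 4, column 1: row 4 has {B, C, D} and column 1 has {B, C, A}, leaving only E.
Row 4, column 2: row 4 has {B, C, D, E} and column 2 has {B, C, D}, leaving only A.
So row 4 reads: E A D C B.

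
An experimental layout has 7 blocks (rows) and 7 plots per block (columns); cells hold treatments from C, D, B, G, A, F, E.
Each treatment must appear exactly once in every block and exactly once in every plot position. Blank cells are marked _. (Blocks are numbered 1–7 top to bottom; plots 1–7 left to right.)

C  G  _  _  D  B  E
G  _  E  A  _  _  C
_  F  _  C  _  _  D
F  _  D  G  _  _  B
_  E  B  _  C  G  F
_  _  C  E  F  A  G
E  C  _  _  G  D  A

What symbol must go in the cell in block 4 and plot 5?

Block 1, plot 4: block 1 has {C, D, B, G, E} and plot 4 has {C, G, A, E}, leaving only F.
Block 1, plot 3: block 1 has {C, D, B, G, F, E} and plot 3 has {C, D, B, E}, leaving only A.
Block 2, plot 5: block 2 has {C, G, A, E} and plot 5 has {C, D, G, F}, leaving only B.
Block 2, plot 2: block 2 has {C, B, G, A, E} and plot 2 has {C, G, F, E}, leaving only D.
Block 2, plot 6: block 2 has {C, D, B, G, A, E} and plot 6 has {D, B, G, A}, leaving only F.
Block 3, plot 3: block 3 has {C, D, F} and plot 3 has {C, D, B, A, E}, leaving only G.
Block 3, plot 6: block 3 has {C, D, G, F} and plot 6 has {D, B, G, A, F}, leaving only E.
Block 3, plot 5: block 3 has {C, D, G, F, E} and plot 5 has {C, D, B, G, F}, leaving only A.
Block 4 already has {D, B, G, F} and plot 5 already has {C, D, B, G, A, F}, so block 4, plot 5 must be E.

E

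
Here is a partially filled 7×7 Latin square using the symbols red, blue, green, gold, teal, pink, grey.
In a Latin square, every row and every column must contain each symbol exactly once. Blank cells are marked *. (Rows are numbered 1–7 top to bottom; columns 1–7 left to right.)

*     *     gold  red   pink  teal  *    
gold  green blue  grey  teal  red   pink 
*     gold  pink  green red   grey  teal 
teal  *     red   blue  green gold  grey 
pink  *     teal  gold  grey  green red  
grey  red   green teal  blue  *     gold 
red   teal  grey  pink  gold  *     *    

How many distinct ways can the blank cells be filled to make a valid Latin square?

1

Row 1, column 1: eliminating its row and column leaves {blue, green}.
Row 1, column 2: eliminating its row and column leaves {blue, grey}.
Row 1, column 7: eliminating its row and column leaves {blue, green}.
Row 3, column 1: eliminating its row and column leaves {blue}.
Row 4, column 2: eliminating its row and column leaves {pink}.
Row 5, column 2: eliminating its row and column leaves {blue}.
Row 6, column 6: eliminating its row and column leaves {pink}.
Row 7, column 6: eliminating its row and column leaves {blue}.
Row 7, column 7: eliminating its row and column leaves {blue, green}.
Only one assignment across all blanks avoids any row or column repeat, giving 1 completion.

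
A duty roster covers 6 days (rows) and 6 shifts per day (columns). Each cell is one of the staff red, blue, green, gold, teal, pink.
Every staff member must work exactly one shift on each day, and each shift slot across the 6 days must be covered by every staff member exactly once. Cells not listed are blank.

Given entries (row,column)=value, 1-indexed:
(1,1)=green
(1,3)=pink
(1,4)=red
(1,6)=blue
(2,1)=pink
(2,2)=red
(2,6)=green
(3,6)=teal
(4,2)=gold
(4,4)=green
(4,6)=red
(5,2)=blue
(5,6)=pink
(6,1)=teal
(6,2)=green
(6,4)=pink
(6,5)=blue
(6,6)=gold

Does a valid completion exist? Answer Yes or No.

Yes

No day or shift among the givens repeats a symbol, and propagating forced cells runs into no contradiction.
One valid completion exists (for instance, green teal pink red gold blue / pink red blue gold teal green / gold pink green blue red teal / blue gold teal green pink red / red blue gold teal green pink / teal green red pink blue gold).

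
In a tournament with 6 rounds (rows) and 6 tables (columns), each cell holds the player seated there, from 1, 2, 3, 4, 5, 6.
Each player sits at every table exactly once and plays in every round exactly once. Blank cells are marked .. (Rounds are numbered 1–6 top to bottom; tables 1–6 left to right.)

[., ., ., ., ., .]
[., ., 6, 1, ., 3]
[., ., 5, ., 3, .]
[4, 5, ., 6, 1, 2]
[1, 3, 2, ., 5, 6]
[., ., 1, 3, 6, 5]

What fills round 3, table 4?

2

Round 4, table 3: round 4 has {1, 2, 4, 5, 6} and table 3 has {1, 2, 5, 6}, leaving only 3.
Round 1, table 3: round 1 has {} and table 3 has {1, 2, 3, 5, 6}, leaving only 4.
Round 1, table 5: round 1 has {4} and table 5 has {1, 3, 5, 6}, leaving only 2.
Round 1, table 4: round 1 has {2, 4} and table 4 has {1, 3, 6}, leaving only 5.
Round 1, table 6: round 1 has {2, 4, 5} and table 6 has {2, 3, 5, 6}, leaving only 1.
Round 1, table 2: round 1 has {1, 2, 4, 5} and table 2 has {3, 5}, leaving only 6.
Round 1, table 1: round 1 has {1, 2, 4, 5, 6} and table 1 has {1, 4}, leaving only 3.
Round 2, table 5: round 2 has {1, 3, 6} and table 5 has {1, 2, 3, 5, 6}, leaving only 4.
Round 2, table 2: round 2 has {1, 3, 4, 6} and table 2 has {3, 5, 6}, leaving only 2.
Round 2, table 1: round 2 has {1, 2, 3, 4, 6} and table 1 has {1, 3, 4}, leaving only 5.
Round 3, table 6: round 3 has {3, 5} and table 6 has {1, 2, 3, 5, 6}, leaving only 4.
Round 3 already has {3, 4, 5} and table 4 already has {1, 3, 5, 6}, so round 3, table 4 must be 2.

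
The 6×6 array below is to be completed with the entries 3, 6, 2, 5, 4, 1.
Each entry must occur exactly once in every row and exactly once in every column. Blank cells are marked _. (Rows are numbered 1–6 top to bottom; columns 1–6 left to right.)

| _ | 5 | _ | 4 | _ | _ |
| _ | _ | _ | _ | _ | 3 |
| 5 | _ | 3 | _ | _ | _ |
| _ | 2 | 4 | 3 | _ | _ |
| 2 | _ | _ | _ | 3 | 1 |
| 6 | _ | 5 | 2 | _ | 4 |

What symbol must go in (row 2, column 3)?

2

Row 4, column 1: row 4 has {3, 2, 4} and column 1 has {6, 2, 5}, leaving only 1.
Row 1, column 1: row 1 has {5, 4} and column 1 has {6, 2, 5, 1}, leaving only 3.
Row 2, column 1: row 2 has {3} and column 1 has {3, 6, 2, 5, 1}, leaving only 4.
Row 5, column 3: row 5 has {3, 2, 1} and column 3 has {3, 5, 4}, leaving only 6.
Row 5, column 2: row 5 has {3, 6, 2, 1} and column 2 has {2, 5}, leaving only 4.
Row 5, column 4: row 5 has {3, 6, 2, 4, 1} and column 4 has {3, 2, 4}, leaving only 5.
Row 6, column 5: row 6 has {6, 2, 5, 4} and column 5 has {3}, leaving only 1.
Row 6, column 2: row 6 has {6, 2, 5, 4, 1} and column 2 has {2, 5, 4}, leaving only 3.
Row 2, column 3 is narrowed to {2, 1}.
If it were 1, then row 1, column 6 would be left with no valid symbol.
So row 2, column 3 must be 2.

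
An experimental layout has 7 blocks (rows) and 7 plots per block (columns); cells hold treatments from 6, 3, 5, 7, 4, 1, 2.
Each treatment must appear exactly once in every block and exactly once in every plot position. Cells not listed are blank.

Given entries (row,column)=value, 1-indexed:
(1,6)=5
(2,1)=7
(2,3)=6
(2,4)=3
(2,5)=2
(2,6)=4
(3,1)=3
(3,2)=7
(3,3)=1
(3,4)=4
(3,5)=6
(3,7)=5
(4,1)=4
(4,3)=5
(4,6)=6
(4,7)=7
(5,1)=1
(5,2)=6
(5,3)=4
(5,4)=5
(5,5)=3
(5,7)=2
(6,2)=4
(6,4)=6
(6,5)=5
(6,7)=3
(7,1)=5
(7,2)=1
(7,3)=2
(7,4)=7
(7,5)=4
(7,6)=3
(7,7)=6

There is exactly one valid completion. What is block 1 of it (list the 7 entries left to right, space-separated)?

Block 2, plot 2: block 2 has {6, 3, 7, 4, 2} and plot 2 has {6, 7, 4, 1}, leaving only 5.
Block 2, plot 7: block 2 has {6, 3, 5, 7, 4, 2} and plot 7 has {6, 3, 5, 7, 2}, leaving only 1.
Block 1, plot 7: block 1 has {5} and plot 7 has {6, 3, 5, 7, 1, 2}, leaving only 4.
Block 3, plot 6: block 3 has {6, 3, 5, 7, 4, 1} and plot 6 has {6, 3, 5, 4}, leaving only 2.
Block 4, plot 5: block 4 has {6, 5, 7, 4} and plot 5 has {6, 3, 5, 4, 2}, leaving only 1.
Block 1, plot 5: block 1 has {5, 4} and plot 5 has {6, 3, 5, 4, 1, 2}, leaving only 7.
Block 1, plot 3: block 1 has {5, 7, 4} and plot 3 has {6, 5, 4, 1, 2}, leaving only 3.
Block 1, plot 2: block 1 has {3, 5, 7, 4} and plot 2 has {6, 5, 7, 4, 1}, leaving only 2.
Block 1, plot 1: block 1 has {3, 5, 7, 4, 2} and plot 1 has {3, 5, 7, 4, 1}, leaving only 6.
Block 1, plot 4: block 1 has {6, 3, 5, 7, 4, 2} and plot 4 has {6, 3, 5, 7, 4}, leaving only 1.
So block 1 reads: 6 2 3 1 7 5 4.

6 2 3 1 7 5 4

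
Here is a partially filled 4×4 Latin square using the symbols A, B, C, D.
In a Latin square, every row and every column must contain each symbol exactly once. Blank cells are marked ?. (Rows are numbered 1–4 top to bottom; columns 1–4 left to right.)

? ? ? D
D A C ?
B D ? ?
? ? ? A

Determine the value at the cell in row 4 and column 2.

Row 2, column 4: row 2 has {A, C, D} and column 4 has {A, D}, leaving only B.
Row 3, column 3: row 3 has {B, D} and column 3 has {C}, leaving only A.
Row 1, column 3: row 1 has {D} and column 3 has {A, C}, leaving only B.
Row 1, column 2: row 1 has {B, D} and column 2 has {A, D}, leaving only C.
Row 4 already has {A} and column 2 already has {A, C, D}, so row 4, column 2 must be B.

B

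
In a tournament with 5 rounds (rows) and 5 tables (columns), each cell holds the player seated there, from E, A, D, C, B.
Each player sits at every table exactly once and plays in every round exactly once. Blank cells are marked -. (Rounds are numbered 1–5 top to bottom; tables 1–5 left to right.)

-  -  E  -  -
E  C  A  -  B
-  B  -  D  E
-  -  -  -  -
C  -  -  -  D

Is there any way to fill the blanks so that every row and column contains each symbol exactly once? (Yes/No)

Round 2, table 4: round 2 together with table 4 already contain {E, A, D, C, B} — every symbol — so nothing can go there. The grid has no valid completion.

No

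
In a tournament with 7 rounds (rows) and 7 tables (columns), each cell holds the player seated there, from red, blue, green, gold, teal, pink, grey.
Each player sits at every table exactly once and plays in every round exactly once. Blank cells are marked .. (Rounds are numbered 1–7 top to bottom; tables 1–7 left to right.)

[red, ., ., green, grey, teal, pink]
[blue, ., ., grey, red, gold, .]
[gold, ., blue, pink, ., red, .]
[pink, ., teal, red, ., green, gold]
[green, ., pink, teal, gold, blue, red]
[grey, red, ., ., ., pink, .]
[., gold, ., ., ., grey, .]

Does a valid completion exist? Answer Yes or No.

No

Round 1, table 2: round 1 has {red, green, teal, pink, grey} and table 2 has {red, gold}, so it must be blue.
Round 1, table 3: round 1 has {red, blue, green, teal, pink, grey} and table 3 has {blue, teal, pink}, so it must be gold.
Round 2, table 3: round 2 has {red, blue, gold, grey} and table 3 has {blue, gold, teal, pink}, so it must be green.
Now round 6, table 3: round 6 together with table 3 already contain {red, blue, green, gold, teal, pink, grey} — every symbol — so nothing can go there. The grid has no valid completion.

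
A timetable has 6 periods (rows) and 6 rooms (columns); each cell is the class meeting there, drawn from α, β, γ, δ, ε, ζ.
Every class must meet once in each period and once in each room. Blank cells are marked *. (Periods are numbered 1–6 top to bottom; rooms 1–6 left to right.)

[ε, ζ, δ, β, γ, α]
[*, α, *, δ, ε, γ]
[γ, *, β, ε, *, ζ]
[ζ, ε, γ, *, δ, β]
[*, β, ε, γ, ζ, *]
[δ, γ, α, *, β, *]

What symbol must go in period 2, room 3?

Period 2 already has {α, γ, δ, ε} and room 3 already has {α, β, γ, δ, ε}, so period 2, room 3 must be ζ.

ζ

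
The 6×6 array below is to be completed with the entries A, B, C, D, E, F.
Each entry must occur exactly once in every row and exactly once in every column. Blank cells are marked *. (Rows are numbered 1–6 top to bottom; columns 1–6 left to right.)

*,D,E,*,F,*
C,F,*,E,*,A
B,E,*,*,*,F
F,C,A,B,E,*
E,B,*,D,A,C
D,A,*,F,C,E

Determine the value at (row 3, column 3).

C

Row 1, column 1: row 1 has {D, E, F} and column 1 has {B, C, D, E, F}, leaving only A.
Row 1, column 4: row 1 has {A, D, E, F} and column 4 has {B, D, E, F}, leaving only C.
Row 1, column 6: row 1 has {A, C, D, E, F} and column 6 has {A, C, E, F}, leaving only B.
Row 3, column 4: row 3 has {B, E, F} and column 4 has {B, C, D, E, F}, leaving only A.
Row 3, column 5: row 3 has {A, B, E, F} and column 5 has {A, C, E, F}, leaving only D.
Row 3 already has {A, B, D, E, F} and column 3 already has {A, E}, so row 3, column 3 must be C.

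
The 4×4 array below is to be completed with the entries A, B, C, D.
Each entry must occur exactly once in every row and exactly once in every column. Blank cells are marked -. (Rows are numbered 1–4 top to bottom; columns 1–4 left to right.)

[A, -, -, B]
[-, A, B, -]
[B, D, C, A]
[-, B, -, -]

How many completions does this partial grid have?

Row 1, column 2: eliminating its row and column leaves {C}.
Row 1, column 3: eliminating its row and column leaves {D}.
Row 2, column 1: eliminating its row and column leaves {C, D}.
Row 2, column 4: eliminating its row and column leaves {C, D}.
Row 4, column 1: eliminating its row and column leaves {C, D}.
Row 4, column 3: eliminating its row and column leaves {A, D}.
Row 4, column 4: eliminating its row and column leaves {C, D}.
Enumerating the assignments across these blanks that avoid any row or column repeat gives 2 completions.

2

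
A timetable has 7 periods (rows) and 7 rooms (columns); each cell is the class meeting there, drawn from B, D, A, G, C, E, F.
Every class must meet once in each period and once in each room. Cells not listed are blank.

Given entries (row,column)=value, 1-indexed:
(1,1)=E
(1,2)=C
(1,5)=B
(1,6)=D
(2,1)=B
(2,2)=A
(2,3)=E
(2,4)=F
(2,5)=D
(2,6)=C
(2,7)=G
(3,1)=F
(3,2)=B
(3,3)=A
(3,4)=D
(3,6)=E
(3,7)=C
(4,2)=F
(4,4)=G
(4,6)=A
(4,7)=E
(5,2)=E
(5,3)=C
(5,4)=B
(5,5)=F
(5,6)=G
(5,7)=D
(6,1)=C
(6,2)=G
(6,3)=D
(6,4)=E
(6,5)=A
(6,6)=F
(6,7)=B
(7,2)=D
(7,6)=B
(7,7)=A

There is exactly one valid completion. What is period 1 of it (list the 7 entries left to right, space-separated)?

E C G A B D F

Period 1, room 4: period 1 has {B, D, C, E} and room 4 has {B, D, G, E, F}, leaving only A.
Period 1, room 7: period 1 has {B, D, A, C, E} and room 7 has {B, D, A, G, C, E}, leaving only F.
Period 1, room 3: period 1 has {B, D, A, C, E, F} and room 3 has {D, A, C, E}, leaving only G.
So period 1 reads: E C G A B D F.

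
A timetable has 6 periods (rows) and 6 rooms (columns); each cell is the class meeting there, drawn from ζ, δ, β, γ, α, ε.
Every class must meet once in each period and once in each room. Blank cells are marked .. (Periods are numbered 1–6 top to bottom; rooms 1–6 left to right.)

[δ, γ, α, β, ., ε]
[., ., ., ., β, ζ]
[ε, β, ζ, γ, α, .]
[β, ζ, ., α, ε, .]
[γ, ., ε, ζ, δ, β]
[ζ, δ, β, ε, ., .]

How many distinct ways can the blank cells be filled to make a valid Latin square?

1

Period 1, room 5: eliminating its period and room leaves {ζ}.
Period 2, room 1: eliminating its period and room leaves {α}.
Period 2, room 2: eliminating its period and room leaves {α, ε}.
Period 2, room 3: eliminating its period and room leaves {δ, γ}.
Period 2, room 4: eliminating its period and room leaves {δ}.
Period 3, room 6: eliminating its period and room leaves {δ}.
Period 4, room 3: eliminating its period and room leaves {δ, γ}.
Period 4, room 6: eliminating its period and room leaves {δ, γ}.
Period 5, room 2: eliminating its period and room leaves {α}.
Period 6, room 5: eliminating its period and room leaves {γ}.
Period 6, room 6: eliminating its period and room leaves {γ, α}.
Only one assignment across all blanks avoids any period or room repeat, giving 1 completion.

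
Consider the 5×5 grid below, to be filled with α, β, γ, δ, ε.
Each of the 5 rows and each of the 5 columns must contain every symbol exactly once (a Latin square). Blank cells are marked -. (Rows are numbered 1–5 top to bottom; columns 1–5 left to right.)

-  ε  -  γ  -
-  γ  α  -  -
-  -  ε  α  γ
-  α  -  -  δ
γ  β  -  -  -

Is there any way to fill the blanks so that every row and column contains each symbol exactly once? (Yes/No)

Row 3, column 2: row 3 has {α, γ, ε} and column 2 has {α, β, γ, ε}, so it must be δ.
Row 3, column 1: row 3 has {α, γ, δ, ε} and column 1 has {γ}, so it must be β.
Row 4, column 1: row 4 has {α, δ} and column 1 has {β, γ}, so it must be ε.
Row 2, column 1: row 2 has {α, γ} and column 1 has {β, γ, ε}, so it must be δ.
Row 1, column 1: row 1 has {γ, ε} and column 1 has {β, γ, δ, ε}, so it must be α.
Row 1, column 5: row 1 has {α, γ, ε} and column 5 has {γ, δ}, so it must be β.
Row 1, column 3: row 1 has {α, β, γ, ε} and column 3 has {α, ε}, so it must be δ.
Now row 5, column 3: row 5 together with column 3 already contain {α, β, γ, δ, ε} — every symbol — so nothing can go there. The grid has no valid completion.

No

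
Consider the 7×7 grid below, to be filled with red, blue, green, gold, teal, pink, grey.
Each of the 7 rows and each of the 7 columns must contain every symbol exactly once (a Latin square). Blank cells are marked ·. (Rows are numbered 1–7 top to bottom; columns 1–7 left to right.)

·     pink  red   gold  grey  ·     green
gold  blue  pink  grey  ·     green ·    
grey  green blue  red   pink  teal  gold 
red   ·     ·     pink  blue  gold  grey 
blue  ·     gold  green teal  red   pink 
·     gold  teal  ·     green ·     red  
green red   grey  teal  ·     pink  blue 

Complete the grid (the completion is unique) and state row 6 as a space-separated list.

Row 6, column 1: row 6 has {red, green, gold, teal} and column 1 has {red, blue, green, gold, grey}, leaving only pink.
Row 6, column 4: row 6 has {red, green, gold, teal, pink} and column 4 has {red, green, gold, teal, pink, grey}, leaving only blue.
Row 6, column 6: row 6 has {red, blue, green, gold, teal, pink} and column 6 has {red, green, gold, teal, pink}, leaving only grey.
So row 6 reads: pink gold teal blue green grey red.

pink gold teal blue green grey red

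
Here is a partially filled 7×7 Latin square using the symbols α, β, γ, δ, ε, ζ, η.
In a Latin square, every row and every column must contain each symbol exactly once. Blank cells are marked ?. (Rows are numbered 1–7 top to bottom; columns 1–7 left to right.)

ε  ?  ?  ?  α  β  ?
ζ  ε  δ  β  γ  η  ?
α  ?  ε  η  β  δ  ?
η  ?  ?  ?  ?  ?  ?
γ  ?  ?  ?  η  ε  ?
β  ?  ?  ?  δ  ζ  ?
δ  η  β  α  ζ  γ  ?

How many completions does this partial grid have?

14

Row 1, column 2: eliminating its row and column leaves {γ, δ, ζ}.
Row 1, column 3: eliminating its row and column leaves {γ, ζ, η}.
Row 1, column 4: eliminating its row and column leaves {γ, δ, ζ}.
Row 1, column 7: eliminating its row and column leaves {γ, δ, ζ, η}.
Row 2, column 7: eliminating its row and column leaves {α}.
Row 3, column 2: eliminating its row and column leaves {γ, ζ}.
Row 3, column 7: eliminating its row and column leaves {γ, ζ}.
Row 4, column 2: eliminating its row and column leaves {α, β, γ, δ, ζ}.
Row 4, column 3: eliminating its row and column leaves {α, γ, ζ}.
Row 4, column 4: eliminating its row and column leaves {γ, δ, ε, ζ}.
Row 4, column 5: eliminating its row and column leaves {ε}.
Row 4, column 6: eliminating its row and column leaves {α}.
Row 4, column 7: eliminating its row and column leaves {α, β, γ, δ, ε, ζ}.
Row 5, column 2: eliminating its row and column leaves {α, β, δ, ζ}.
Row 5, column 3: eliminating its row and column leaves {α, ζ}.
Row 5, column 4: eliminating its row and column leaves {δ, ζ}.
Row 5, column 7: eliminating its row and column leaves {α, β, δ, ζ}.
Row 6, column 2: eliminating its row and column leaves {α, γ}.
Row 6, column 3: eliminating its row and column leaves {α, γ, η}.
Row 6, column 4: eliminating its row and column leaves {γ, ε}.
Row 6, column 7: eliminating its row and column leaves {α, γ, ε, η}.
Row 7, column 7: eliminating its row and column leaves {ε}.
Enumerating the assignments across these blanks that avoid any row or column repeat gives 14 completions.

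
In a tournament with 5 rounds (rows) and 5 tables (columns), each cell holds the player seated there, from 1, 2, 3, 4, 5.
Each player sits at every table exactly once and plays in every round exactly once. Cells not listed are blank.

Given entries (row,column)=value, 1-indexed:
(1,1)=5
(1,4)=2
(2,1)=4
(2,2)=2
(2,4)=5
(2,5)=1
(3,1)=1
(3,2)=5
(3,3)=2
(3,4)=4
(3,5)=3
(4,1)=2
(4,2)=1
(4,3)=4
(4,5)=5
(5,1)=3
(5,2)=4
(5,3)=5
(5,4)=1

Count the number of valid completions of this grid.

1

Round 1, table 2: eliminating its round and table leaves {3}.
Round 1, table 3: eliminating its round and table leaves {1, 3}.
Round 1, table 5: eliminating its round and table leaves {4}.
Round 2, table 3: eliminating its round and table leaves {3}.
Round 4, table 4: eliminating its round and table leaves {3}.
Round 5, table 5: eliminating its round and table leaves {2}.
Only one assignment across all blanks avoids any round or table repeat, giving 1 completion.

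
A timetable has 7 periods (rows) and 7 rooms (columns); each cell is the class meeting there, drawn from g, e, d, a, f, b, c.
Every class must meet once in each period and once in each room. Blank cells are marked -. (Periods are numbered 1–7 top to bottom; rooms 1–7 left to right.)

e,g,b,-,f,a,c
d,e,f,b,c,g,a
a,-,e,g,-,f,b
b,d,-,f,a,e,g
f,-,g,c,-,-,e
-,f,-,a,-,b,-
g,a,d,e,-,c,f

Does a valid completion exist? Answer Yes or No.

No

Period 1, room 4: period 1 has {g, e, a, f, b, c} and room 4 has {g, e, a, f, b, c}, so it must be d.
Period 3, room 2: period 3 has {g, e, a, f, b} and room 2 has {g, e, d, a, f}, so it must be c.
Period 3, room 5: period 3 has {g, e, a, f, b, c} and room 5 has {a, f, c}, so it must be d.
Period 4, room 3: period 4 has {g, e, d, a, f, b} and room 3 has {g, e, d, f, b}, so it must be c.
Now period 6, room 3: period 6 together with room 3 already contain {g, e, d, a, f, b, c} — every symbol — so nothing can go there. The grid has no valid completion.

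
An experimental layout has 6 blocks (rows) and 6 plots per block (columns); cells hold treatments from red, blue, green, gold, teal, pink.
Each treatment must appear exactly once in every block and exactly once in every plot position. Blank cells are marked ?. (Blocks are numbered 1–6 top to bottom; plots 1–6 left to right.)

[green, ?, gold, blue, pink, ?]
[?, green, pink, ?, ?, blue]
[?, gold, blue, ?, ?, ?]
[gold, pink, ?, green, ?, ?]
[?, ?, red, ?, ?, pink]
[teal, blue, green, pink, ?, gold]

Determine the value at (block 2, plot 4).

teal

Block 2, plot 1: block 2 has {blue, green, pink} and plot 1 has {green, gold, teal}, leaving only red.
Block 3, plot 1: block 3 has {blue, gold} and plot 1 has {red, green, gold, teal}, leaving only pink.
Block 4, plot 3: block 4 has {green, gold, pink} and plot 3 has {red, blue, green, gold, pink}, leaving only teal.
Block 4, plot 6: block 4 has {green, gold, teal, pink} and plot 6 has {blue, gold, pink}, leaving only red.
Block 1, plot 6: block 1 has {blue, green, gold, pink} and plot 6 has {red, blue, gold, pink}, leaving only teal.
Block 1, plot 2: block 1 has {blue, green, gold, teal, pink} and plot 2 has {blue, green, gold, pink}, leaving only red.
Block 3, plot 6: block 3 has {blue, gold, pink} and plot 6 has {red, blue, gold, teal, pink}, leaving only green.
Block 4, plot 5: block 4 has {red, green, gold, teal, pink} and plot 5 has {pink}, leaving only blue.
Block 5, plot 1: block 5 has {red, pink} and plot 1 has {red, green, gold, teal, pink}, leaving only blue.
Block 5, plot 2: block 5 has {red, blue, pink} and plot 2 has {red, blue, green, gold, pink}, leaving only teal.
Block 5, plot 4: block 5 has {red, blue, teal, pink} and plot 4 has {blue, green, pink}, leaving only gold.
Block 2 already has {red, blue, green, pink} and plot 4 already has {blue, green, gold, pink}, so block 2, plot 4 must be teal.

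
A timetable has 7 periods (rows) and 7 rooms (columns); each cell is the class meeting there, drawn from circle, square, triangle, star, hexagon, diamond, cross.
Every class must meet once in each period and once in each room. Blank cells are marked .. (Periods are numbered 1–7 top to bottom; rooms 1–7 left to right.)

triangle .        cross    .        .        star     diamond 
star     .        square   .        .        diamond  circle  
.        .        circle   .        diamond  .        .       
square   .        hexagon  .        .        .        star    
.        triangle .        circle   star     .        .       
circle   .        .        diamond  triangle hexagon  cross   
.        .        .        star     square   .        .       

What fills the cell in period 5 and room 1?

hexagon

Period 5, room 3: period 5 has {circle, triangle, star} and room 3 has {circle, square, hexagon, cross}, leaving only diamond.
Period 6, room 3: period 6 has {circle, triangle, hexagon, diamond, cross} and room 3 has {circle, square, hexagon, diamond, cross}, leaving only star.
Period 6, room 2: period 6 has {circle, triangle, star, hexagon, diamond, cross} and room 2 has {triangle}, leaving only square.
Period 7, room 3: period 7 has {square, star} and room 3 has {circle, square, star, hexagon, diamond, cross}, leaving only triangle.
Period 7, room 7: period 7 has {square, triangle, star} and room 7 has {circle, star, diamond, cross}, leaving only hexagon.
Period 5, room 7: period 5 has {circle, triangle, star, diamond} and room 7 has {circle, star, hexagon, diamond, cross}, leaving only square.
Period 3, room 7: period 3 has {circle, diamond} and room 7 has {circle, square, star, hexagon, diamond, cross}, leaving only triangle.
Period 5, room 6: period 5 has {circle, square, triangle, star, diamond} and room 6 has {star, hexagon, diamond}, leaving only cross.
Period 5 already has {circle, square, triangle, star, diamond, cross} and room 1 already has {circle, square, triangle, star}, so period 5, room 1 must be hexagon.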